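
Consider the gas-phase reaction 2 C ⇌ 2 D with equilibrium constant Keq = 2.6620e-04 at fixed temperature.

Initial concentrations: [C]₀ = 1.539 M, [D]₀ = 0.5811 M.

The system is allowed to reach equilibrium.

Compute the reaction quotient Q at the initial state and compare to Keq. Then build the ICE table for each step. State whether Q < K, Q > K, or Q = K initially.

Q₀ = 0.1426 vs Keq = 2.6620e-04 ⇒ Q>K, reverse
Step 1:
                   C          D
  I            1.539     0.5811
  C           0.5471    -0.5471
  E            2.086    0.03404
  solve Keq expr → x = -0.2735; check Q = 2.6620e-04

Q₀ = 0.1426; Q > K (proceeds reverse)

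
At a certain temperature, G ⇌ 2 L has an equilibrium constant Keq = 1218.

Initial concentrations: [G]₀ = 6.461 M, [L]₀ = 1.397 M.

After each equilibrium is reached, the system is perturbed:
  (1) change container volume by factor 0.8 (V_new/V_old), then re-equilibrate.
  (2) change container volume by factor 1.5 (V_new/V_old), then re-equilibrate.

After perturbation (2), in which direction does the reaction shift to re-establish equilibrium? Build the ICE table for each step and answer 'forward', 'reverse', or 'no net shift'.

Direction: forward

Q₀ = 0.3021 vs Keq = 1218 ⇒ Q<K, forward
Step 1:
                    G           L
  init          6.461       1.397
  Δ              -6.3        12.6
  eq           0.1609          14
  solve Keq expr → x = 6.3; check Q = 1218
Then change container volume by factor 0.8 (V_new/V_old).
Step 2:
                    G           L
  init         0.2011        17.5
  Δ           0.04754    -0.09509
  eq           0.2486        17.4
  solve Keq expr → x = -0.04754; check Q = 1218
Then change container volume by factor 1.5 (V_new/V_old).
Step 3:
                    G           L
  init         0.1657        11.6
  Δ          -0.05321      0.1064
  eq           0.1125       11.71
  solve Keq expr → x = 0.05321; check Q = 1218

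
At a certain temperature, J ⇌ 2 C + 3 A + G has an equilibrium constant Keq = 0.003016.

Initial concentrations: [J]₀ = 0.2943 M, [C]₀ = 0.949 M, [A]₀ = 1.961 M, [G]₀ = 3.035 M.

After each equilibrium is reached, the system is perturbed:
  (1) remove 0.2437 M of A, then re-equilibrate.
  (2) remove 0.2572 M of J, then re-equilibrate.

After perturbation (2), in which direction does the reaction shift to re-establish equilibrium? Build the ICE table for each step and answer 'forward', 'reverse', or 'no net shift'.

Direction: reverse

Q₀ = 70.04 vs Keq = 0.003016 ⇒ Q>K, reverse
Step 1:
                  J         C         A         G
  I          0.2943     0.949     1.961     3.035
  C          0.4449   -0.8898    -1.335   -0.4449
  E          0.7392   0.05919    0.6263      2.59
  solve Keq expr → x = -0.4449; check Q = 0.003016
Then remove 0.2437 M of A.
Step 2:
                  J         C         A         G
  I          0.7392   0.05919    0.3826      2.59
  C        -0.01958   0.03917   0.05875   0.01958
  E          0.7196   0.09836    0.4413      2.61
  solve Keq expr → x = 0.01958; check Q = 0.003016
Then remove 0.2572 M of J.
Step 3:
                  J         C         A         G
  I          0.4624   0.09836    0.4413      2.61
  C        0.006595  -0.01319  -0.01978 -0.006595
  E           0.469   0.08517    0.4216     2.603
  solve Keq expr → x = -0.006595; check Q = 0.003016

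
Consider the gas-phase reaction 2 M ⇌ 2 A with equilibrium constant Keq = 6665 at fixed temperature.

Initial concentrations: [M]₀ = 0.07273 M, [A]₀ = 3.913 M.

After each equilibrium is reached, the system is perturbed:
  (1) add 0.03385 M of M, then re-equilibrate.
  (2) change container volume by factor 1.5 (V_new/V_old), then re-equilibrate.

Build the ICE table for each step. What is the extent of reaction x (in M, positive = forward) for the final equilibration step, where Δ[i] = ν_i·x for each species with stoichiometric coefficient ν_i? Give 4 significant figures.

x = 0 M

Q₀ = 2895 vs Keq = 6665 ⇒ Q<K, forward
Step 1:
                   M          A
  I          0.07273      3.913
  C          -0.0245     0.0245
  E          0.04823      3.937
  solve Keq expr → x = 0.01225; check Q = 6665
Then add 0.03385 M of M.
Step 2:
                   M          A
  I          0.08208      3.937
  C         -0.03344    0.03344
  E          0.04864      3.971
  solve Keq expr → x = 0.01672; check Q = 6665
Then change container volume by factor 1.5 (V_new/V_old).
Step 3:
                   M          A
  I          0.03243      2.647
  C                0          0
  E          0.03243      2.647
  solve Keq expr → x = 0; check Q = 6665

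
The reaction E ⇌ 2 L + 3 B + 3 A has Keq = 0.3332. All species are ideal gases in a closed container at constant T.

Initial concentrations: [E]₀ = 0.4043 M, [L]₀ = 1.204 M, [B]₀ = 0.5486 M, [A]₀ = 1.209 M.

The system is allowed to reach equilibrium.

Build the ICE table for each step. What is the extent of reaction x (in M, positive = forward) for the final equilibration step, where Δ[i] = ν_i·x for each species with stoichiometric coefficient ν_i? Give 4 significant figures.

Q₀ = 1.046 vs Keq = 0.3332 ⇒ Q>K, reverse
Step 1:
                   E          L          B          A
  init        0.4043      1.204     0.5486      1.209
  Δ          0.03592   -0.07183    -0.1077    -0.1077
  eq          0.4402      1.132     0.4409      1.101
  solve Keq expr → x = -0.03592; check Q = 0.3332

x = -0.03592 M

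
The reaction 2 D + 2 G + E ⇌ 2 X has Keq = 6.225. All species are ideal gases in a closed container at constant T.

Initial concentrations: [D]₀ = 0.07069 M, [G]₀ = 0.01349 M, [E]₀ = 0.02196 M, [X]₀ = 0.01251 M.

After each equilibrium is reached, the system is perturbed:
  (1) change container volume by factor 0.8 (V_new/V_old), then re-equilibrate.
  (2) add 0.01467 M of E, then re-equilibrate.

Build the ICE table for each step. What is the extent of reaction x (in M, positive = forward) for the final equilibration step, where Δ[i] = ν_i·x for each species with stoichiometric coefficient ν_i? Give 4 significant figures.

x = 1.3191e-04 M

Q₀ = 7837 vs Keq = 6.225 ⇒ Q>K, reverse
Step 1:
                    D           G           E           X
  I           0.07069     0.01349     0.02196     0.01251
  C           0.01165     0.01165    0.005825    -0.01165
  E           0.08234     0.02514     0.02778  8.6085e-04
  solve Keq expr → x = -0.005825; check Q = 6.225
Then change container volume by factor 0.8 (V_new/V_old).
Step 2:
                    D           G           E           X
  I            0.1029     0.03142     0.03473    0.001076
  C       -3.9870e-04 -3.9870e-04 -1.9935e-04  3.9870e-04
  E            0.1025     0.03103     0.03453    0.001475
  solve Keq expr → x = 1.9935e-04; check Q = 6.225
Then add 0.01467 M of E.
Step 3:
                    D           G           E           X
  I            0.1025     0.03103      0.0492    0.001475
  C       -2.6381e-04 -2.6381e-04 -1.3191e-04  2.6381e-04
  E            0.1023     0.03076     0.04907    0.001739
  solve Keq expr → x = 1.3191e-04; check Q = 6.225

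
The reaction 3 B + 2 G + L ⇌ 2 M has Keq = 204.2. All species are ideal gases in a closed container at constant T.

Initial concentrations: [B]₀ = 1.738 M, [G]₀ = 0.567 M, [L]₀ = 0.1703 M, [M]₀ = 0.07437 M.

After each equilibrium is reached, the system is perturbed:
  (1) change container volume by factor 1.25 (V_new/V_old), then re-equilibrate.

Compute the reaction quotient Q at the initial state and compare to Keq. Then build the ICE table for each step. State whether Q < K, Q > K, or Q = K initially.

Q₀ = 0.01924; Q < K (proceeds forward)

Q₀ = 0.01924 vs Keq = 204.2 ⇒ Q<K, forward
Step 1:
                    B           G           L           M
  Initial       1.738       0.567      0.1703     0.07437
  Change      -0.4899     -0.3266     -0.1633      0.3266
  Equil         1.248      0.2404    0.007006       0.401
  solve Keq expr → x = 0.1633; check Q = 204.2
Then change container volume by factor 1.25 (V_new/V_old).
Step 2:
                    B           G           L           M
  Initial      0.9985      0.1923    0.005605      0.3208
  Change      0.01601     0.01068    0.005338    -0.01068
  Equil         1.015       0.203     0.01094      0.3101
  solve Keq expr → x = -0.005338; check Q = 204.2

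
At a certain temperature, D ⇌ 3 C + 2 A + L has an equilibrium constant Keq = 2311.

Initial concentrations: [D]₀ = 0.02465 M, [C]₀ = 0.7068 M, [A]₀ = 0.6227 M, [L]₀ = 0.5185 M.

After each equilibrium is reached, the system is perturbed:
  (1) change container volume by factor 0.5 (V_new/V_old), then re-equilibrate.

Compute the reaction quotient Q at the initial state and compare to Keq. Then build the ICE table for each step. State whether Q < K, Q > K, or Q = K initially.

Q₀ = 2.88 vs Keq = 2311 ⇒ Q<K, forward
Step 1:
                  D         C         A         L
  init      0.02465    0.7068    0.6227    0.5185
  Δ         -0.0246    0.0738    0.0492    0.0246
  eq      5.0463e-05    0.7806    0.6719    0.5431
  solve Keq expr → x = 0.0246; check Q = 2311
Then change container volume by factor 0.5 (V_new/V_old).
Step 2:
                  D         C         A         L
  init    1.0093e-04     1.561     1.344     1.086
  Δ        0.003035 -0.009105  -0.00607 -0.003035
  eq       0.003136     1.552     1.338     1.083
  solve Keq expr → x = -0.003035; check Q = 2311

Q₀ = 2.88; Q < K (proceeds forward)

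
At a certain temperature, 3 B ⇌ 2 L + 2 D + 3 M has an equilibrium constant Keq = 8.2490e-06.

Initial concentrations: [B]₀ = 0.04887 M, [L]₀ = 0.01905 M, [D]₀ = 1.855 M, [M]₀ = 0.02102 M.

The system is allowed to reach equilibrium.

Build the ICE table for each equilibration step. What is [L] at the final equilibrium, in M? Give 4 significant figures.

[L]_eq = 0.01383 M

Q₀ = 9.9369e-05 vs Keq = 8.2490e-06 ⇒ Q>K, reverse
Step 1:
                  B         L         D         M
  I         0.04887   0.01905     1.855   0.02102
  C        0.007827 -0.005218 -0.005218 -0.007827
  E          0.0567   0.01383      1.85   0.01319
  solve Keq expr → x = -0.002609; check Q = 8.2490e-06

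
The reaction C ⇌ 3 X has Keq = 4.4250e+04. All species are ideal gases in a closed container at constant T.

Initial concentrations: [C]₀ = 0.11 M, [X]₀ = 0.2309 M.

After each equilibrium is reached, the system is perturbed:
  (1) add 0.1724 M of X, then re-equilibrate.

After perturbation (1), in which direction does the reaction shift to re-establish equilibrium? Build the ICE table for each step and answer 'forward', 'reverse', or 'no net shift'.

Q₀ = 0.1119 vs Keq = 4.4250e+04 ⇒ Q<K, forward
Step 1:
                  C         X
  init         0.11    0.2309
  Δ           -0.11      0.33
  eq      3.9876e-06    0.5609
  solve Keq expr → x = 0.11; check Q = 4.4250e+04
Then add 0.1724 M of X.
Step 2:
                  C         X
  init    3.9876e-06    0.7333
  Δ       4.9225e-06 -1.4768e-05
  eq      8.9101e-06    0.7333
  solve Keq expr → x = -4.9225e-06; check Q = 4.4250e+04

Direction: reverse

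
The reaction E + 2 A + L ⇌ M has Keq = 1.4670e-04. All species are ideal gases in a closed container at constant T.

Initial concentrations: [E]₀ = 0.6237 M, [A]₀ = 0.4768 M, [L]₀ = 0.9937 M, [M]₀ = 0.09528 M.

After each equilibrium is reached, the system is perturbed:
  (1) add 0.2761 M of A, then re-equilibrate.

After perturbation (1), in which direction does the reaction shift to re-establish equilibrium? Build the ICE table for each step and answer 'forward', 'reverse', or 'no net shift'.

Q₀ = 0.6762 vs Keq = 1.4670e-04 ⇒ Q>K, reverse
Step 1:
                  E         A         L         M
  Initial    0.6237    0.4768    0.9937   0.09528
  Change    0.09523    0.1905   0.09523  -0.09523
  Equil      0.7189    0.6673     1.089 5.1133e-05
  solve Keq expr → x = -0.09523; check Q = 1.4670e-04
Then add 0.2761 M of A.
Step 2:
                  E         A         L         M
  Initial    0.7189    0.9434     1.089 5.1133e-05
  Change  -5.1037e-05 -1.0207e-04 -5.1037e-05 5.1037e-05
  Equil      0.7189    0.9433     1.089 1.0217e-04
  solve Keq expr → x = 5.1037e-05; check Q = 1.4670e-04

Direction: forward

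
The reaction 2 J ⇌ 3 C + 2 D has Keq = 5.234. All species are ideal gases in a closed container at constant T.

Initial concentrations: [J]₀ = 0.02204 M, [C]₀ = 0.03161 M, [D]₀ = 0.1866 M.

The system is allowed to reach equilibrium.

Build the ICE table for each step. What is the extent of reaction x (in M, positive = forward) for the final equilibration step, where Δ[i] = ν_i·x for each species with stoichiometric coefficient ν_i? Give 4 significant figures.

Q₀ = 0.002264 vs Keq = 5.234 ⇒ Q<K, forward
Step 1:
                  J         C         D
  Initial   0.02204   0.03161    0.1866
  Change   -0.02062   0.03093   0.02062
  Equil    0.001417   0.06254    0.2072
  solve Keq expr → x = 0.01031; check Q = 5.234

x = 0.01031 M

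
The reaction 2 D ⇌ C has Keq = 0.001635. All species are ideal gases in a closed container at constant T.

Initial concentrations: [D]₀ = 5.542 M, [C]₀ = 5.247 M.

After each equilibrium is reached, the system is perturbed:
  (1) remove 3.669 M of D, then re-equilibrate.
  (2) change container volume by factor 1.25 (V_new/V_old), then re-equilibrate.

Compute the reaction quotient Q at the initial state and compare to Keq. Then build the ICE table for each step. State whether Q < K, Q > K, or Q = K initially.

Q₀ = 0.1708; Q > K (proceeds reverse)

Q₀ = 0.1708 vs Keq = 0.001635 ⇒ Q>K, reverse
Step 1:
                    D           C
  init          5.542       5.247
  Δ             9.731      -4.866
  eq            15.27      0.3814
  solve Keq expr → x = -4.866; check Q = 0.001635
Then remove 3.669 M of D.
Step 2:
                    D           C
  init           11.6      0.3814
  Δ            0.2994     -0.1497
  eq             11.9      0.2317
  solve Keq expr → x = -0.1497; check Q = 0.001635
Then change container volume by factor 1.25 (V_new/V_old).
Step 3:
                    D           C
  init          9.523      0.1853
  Δ           0.06977    -0.03489
  eq            9.593      0.1505
  solve Keq expr → x = -0.03489; check Q = 0.001635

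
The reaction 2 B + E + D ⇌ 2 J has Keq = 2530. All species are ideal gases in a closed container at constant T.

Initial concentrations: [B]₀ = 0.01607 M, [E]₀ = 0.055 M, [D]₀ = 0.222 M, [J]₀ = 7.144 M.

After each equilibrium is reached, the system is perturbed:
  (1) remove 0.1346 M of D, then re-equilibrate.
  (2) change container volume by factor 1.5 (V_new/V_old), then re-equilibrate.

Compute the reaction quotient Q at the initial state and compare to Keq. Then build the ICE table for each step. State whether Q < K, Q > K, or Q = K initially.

Q₀ = 1.6186e+07; Q > K (proceeds reverse)

Q₀ = 1.6186e+07 vs Keq = 2530 ⇒ Q>K, reverse
Step 1:
                  B         E         D         J
  I         0.01607     0.055     0.222     7.144
  C          0.3957    0.1979    0.1979   -0.3957
  E          0.4118    0.2529    0.4199     6.748
  solve Keq expr → x = -0.1979; check Q = 2530
Then remove 0.1346 M of D.
Step 2:
                  B         E         D         J
  I          0.4118    0.2529    0.2853     6.748
  C         0.04556   0.02278   0.02278  -0.04556
  E          0.4573    0.2756     0.308     6.703
  solve Keq expr → x = -0.02278; check Q = 2530
Then change container volume by factor 1.5 (V_new/V_old).
Step 3:
                  B         E         D         J
  I          0.3049    0.1838    0.2054     4.468
  C         0.07339   0.03669   0.03669  -0.07339
  E          0.3783    0.2204     0.242     4.395
  solve Keq expr → x = -0.03669; check Q = 2530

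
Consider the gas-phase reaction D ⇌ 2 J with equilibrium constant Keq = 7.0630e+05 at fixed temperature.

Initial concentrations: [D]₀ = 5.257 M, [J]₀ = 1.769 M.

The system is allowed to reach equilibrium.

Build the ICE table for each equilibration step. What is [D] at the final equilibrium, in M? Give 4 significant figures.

[D]_eq = 2.1359e-04 M

Q₀ = 0.5953 vs Keq = 7.0630e+05 ⇒ Q<K, forward
Step 1:
                    D           J
  Initial       5.257       1.769
  Change       -5.257       10.51
  Equil    2.1359e-04       12.28
  solve Keq expr → x = 5.257; check Q = 7.0630e+05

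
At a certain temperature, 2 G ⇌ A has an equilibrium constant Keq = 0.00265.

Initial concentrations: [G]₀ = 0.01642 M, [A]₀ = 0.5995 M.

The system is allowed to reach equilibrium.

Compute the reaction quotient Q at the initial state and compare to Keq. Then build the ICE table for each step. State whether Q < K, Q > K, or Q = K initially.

Q₀ = 2224 vs Keq = 0.00265 ⇒ Q>K, reverse
Step 1:
                   G          A
  I          0.01642     0.5995
  C            1.191    -0.5956
  E            1.208   0.003865
  solve Keq expr → x = -0.5956; check Q = 0.00265

Q₀ = 2224; Q > K (proceeds reverse)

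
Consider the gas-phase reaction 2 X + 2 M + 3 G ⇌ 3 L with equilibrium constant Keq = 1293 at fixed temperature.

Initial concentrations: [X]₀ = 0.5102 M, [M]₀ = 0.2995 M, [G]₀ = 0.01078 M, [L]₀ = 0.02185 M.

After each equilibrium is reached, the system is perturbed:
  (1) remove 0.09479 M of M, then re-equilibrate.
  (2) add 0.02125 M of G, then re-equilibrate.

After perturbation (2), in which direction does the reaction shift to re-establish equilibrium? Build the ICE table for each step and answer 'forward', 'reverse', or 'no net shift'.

Direction: forward

Q₀ = 356.6 vs Keq = 1293 ⇒ Q<K, forward
Step 1:
                  X         M         G         L
  init       0.5102    0.2995   0.01078   0.02185
  Δ       -0.001872 -0.001872 -0.002808  0.002808
  eq         0.5083    0.2976  0.007972   0.02466
  solve Keq expr → x = 9.3609e-04; check Q = 1293
Then remove 0.09479 M of M.
Step 2:
                  X         M         G         L
  init       0.5083    0.2028  0.007972   0.02466
  Δ         0.00107   0.00107  0.001605 -0.001605
  eq         0.5094    0.2039  0.009577   0.02305
  solve Keq expr → x = -5.3495e-04; check Q = 1293
Then add 0.02125 M of G.
Step 3:
                  X         M         G         L
  init       0.5094    0.2039   0.03083   0.02305
  Δ       -0.009669 -0.009669   -0.0145    0.0145
  eq         0.4997    0.1942   0.01632   0.03756
  solve Keq expr → x = 0.004835; check Q = 1293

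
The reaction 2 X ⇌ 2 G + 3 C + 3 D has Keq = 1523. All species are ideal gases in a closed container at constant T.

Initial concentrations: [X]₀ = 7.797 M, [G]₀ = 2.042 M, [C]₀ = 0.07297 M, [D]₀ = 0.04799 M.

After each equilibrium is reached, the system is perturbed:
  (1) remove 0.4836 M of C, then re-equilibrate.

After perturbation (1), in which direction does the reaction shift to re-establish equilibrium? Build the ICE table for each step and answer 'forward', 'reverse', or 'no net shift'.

Direction: forward

Q₀ = 2.9454e-09 vs Keq = 1523 ⇒ Q<K, forward
Step 1:
                  X         G         C         D
  I           7.797     2.042   0.07297   0.04799
  C          -2.379     2.379     3.569     3.569
  E           5.418     4.421     3.642     3.617
  solve Keq expr → x = 1.19; check Q = 1523
Then remove 0.4836 M of C.
Step 2:
                  X         G         C         D
  I           5.418     4.421     3.159     3.617
  C         -0.1251    0.1251    0.1876    0.1876
  E           5.292     4.547     3.346     3.805
  solve Keq expr → x = 0.06255; check Q = 1523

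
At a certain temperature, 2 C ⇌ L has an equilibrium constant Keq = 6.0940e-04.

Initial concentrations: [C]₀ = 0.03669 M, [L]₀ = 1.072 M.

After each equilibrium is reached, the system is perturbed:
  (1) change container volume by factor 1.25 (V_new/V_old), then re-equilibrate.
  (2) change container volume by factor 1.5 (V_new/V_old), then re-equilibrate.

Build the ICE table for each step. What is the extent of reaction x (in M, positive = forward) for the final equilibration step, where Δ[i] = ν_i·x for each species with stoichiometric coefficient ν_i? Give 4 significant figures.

Q₀ = 796.3 vs Keq = 6.0940e-04 ⇒ Q>K, reverse
Step 1:
                    C           L
  I           0.03669       1.072
  C             2.138      -1.069
  E             2.175    0.002883
  solve Keq expr → x = -1.069; check Q = 6.0940e-04
Then change container volume by factor 1.25 (V_new/V_old).
Step 2:
                    C           L
  I              1.74    0.002306
  C        9.1855e-04 -4.5927e-04
  E             1.741    0.001847
  solve Keq expr → x = -4.5927e-04; check Q = 6.0940e-04
Then change container volume by factor 1.5 (V_new/V_old).
Step 3:
                    C           L
  I             1.161    0.001231
  C        8.1850e-04 -4.0925e-04
  E             1.161  8.2198e-04
  solve Keq expr → x = -4.0925e-04; check Q = 6.0940e-04

x = -4.0925e-04 M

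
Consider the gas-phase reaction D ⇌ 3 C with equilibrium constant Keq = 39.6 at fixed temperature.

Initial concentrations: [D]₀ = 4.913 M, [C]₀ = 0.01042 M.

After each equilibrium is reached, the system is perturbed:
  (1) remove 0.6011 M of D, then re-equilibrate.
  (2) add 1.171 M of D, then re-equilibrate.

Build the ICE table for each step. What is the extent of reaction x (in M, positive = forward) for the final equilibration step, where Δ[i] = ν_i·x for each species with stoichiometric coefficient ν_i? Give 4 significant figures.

x = 0.1737 M

Q₀ = 2.3028e-07 vs Keq = 39.6 ⇒ Q<K, forward
Step 1:
                   D          C
  init         4.913    0.01042
  Δ           -1.677      5.031
  eq           3.236      5.042
  solve Keq expr → x = 1.677; check Q = 39.6
Then remove 0.6011 M of D.
Step 2:
                   D          C
  init         2.635      5.042
  Δ          0.09301     -0.279
  eq           2.728      4.763
  solve Keq expr → x = -0.09301; check Q = 39.6
Then add 1.171 M of D.
Step 3:
                   D          C
  init         3.899      4.763
  Δ          -0.1737     0.5212
  eq           3.725      5.284
  solve Keq expr → x = 0.1737; check Q = 39.6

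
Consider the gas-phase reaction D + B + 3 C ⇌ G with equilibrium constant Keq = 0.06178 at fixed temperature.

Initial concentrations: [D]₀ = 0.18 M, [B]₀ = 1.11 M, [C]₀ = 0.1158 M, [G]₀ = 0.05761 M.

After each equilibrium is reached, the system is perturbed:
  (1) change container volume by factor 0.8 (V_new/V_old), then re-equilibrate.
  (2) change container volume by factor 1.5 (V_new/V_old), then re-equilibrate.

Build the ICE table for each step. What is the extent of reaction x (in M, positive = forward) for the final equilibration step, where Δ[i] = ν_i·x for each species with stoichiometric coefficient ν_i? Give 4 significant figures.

Q₀ = 185.7 vs Keq = 0.06178 ⇒ Q>K, reverse
Step 1:
                   D          B          C          G
  init          0.18       1.11     0.1158    0.05761
  Δ           0.0572     0.0572     0.1716    -0.0572
  eq          0.2372      1.167     0.2874 4.0610e-04
  solve Keq expr → x = -0.0572; check Q = 0.06178
Then change container volume by factor 0.8 (V_new/V_old).
Step 2:
                   D          B          C          G
  init        0.2965      1.459     0.3593 5.0762e-04
  Δ       -7.0640e-04 -7.0640e-04  -0.002119 7.0640e-04
  eq          0.2958      1.458     0.3571   0.001214
  solve Keq expr → x = 7.0640e-04; check Q = 0.06178
Then change container volume by factor 1.5 (V_new/V_old).
Step 3:
                   D          B          C          G
  init        0.1972     0.9722     0.2381 8.0935e-04
  Δ       6.4490e-04 6.4490e-04   0.001935 -6.4490e-04
  eq          0.1978     0.9728       0.24 1.6444e-04
  solve Keq expr → x = -6.4490e-04; check Q = 0.06178

x = -6.4490e-04 M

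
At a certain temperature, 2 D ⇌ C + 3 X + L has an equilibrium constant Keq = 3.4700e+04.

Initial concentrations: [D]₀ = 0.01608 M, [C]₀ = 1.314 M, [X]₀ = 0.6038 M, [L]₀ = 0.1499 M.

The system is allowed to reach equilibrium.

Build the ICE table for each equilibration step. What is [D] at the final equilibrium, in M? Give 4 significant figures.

Q₀ = 167.7 vs Keq = 3.4700e+04 ⇒ Q<K, forward
Step 1:
                    D           C           X           L
  Initial     0.01608       1.314      0.6038      0.1499
  Change     -0.01487    0.007434      0.0223    0.007434
  Equil      0.001213       1.321      0.6261      0.1573
  solve Keq expr → x = 0.007434; check Q = 3.4700e+04

[D]_eq = 0.001213 M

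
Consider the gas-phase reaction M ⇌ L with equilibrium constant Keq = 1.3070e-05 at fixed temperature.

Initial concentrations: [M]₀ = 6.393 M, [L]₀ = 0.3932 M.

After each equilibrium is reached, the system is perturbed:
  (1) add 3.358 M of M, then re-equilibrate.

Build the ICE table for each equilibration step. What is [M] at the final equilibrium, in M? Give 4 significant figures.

Q₀ = 0.0615 vs Keq = 1.3070e-05 ⇒ Q>K, reverse
Step 1:
                   M          L
  I            6.393     0.3932
  C           0.3931    -0.3931
  E            6.786 8.8694e-05
  solve Keq expr → x = -0.3931; check Q = 1.3070e-05
Then add 3.358 M of M.
Step 2:
                   M          L
  I            10.14 8.8694e-05
  C       -4.3888e-05 4.3888e-05
  E            10.14 1.3258e-04
  solve Keq expr → x = 4.3888e-05; check Q = 1.3070e-05

[M]_eq = 10.14 M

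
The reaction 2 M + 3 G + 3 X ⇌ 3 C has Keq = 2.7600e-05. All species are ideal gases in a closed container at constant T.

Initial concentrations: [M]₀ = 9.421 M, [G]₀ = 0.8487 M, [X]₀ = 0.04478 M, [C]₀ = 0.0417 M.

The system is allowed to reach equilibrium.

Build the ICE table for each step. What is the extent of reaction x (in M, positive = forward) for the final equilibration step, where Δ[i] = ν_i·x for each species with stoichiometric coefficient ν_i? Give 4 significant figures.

Q₀ = 0.01488 vs Keq = 2.7600e-05 ⇒ Q>K, reverse
Step 1:
                  M         G         X         C
  init        9.421    0.8487   0.04478    0.0417
  Δ         0.02167   0.03251   0.03251  -0.03251
  eq          9.443    0.8812   0.07729  0.009195
  solve Keq expr → x = -0.01084; check Q = 2.7600e-05

x = -0.01084 M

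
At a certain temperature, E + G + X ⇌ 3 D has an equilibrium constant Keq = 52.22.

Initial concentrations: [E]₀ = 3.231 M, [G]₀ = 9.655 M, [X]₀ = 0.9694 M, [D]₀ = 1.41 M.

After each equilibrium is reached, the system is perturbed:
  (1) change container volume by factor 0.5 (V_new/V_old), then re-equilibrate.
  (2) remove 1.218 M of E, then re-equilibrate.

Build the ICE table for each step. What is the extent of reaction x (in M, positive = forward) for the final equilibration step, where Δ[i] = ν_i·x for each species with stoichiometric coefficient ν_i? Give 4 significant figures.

Q₀ = 0.0927 vs Keq = 52.22 ⇒ Q<K, forward
Step 1:
                   E          G          X          D
  init         3.231      9.655     0.9694       1.41
  Δ          -0.9036    -0.9036    -0.9036      2.711
  eq           2.327      8.751    0.06579      4.121
  solve Keq expr → x = 0.9036; check Q = 52.22
Then change container volume by factor 0.5 (V_new/V_old).
Step 2:
                   E          G          X          D
  init         4.655       17.5     0.1316      8.242
  Δ                0          0          0          0
  eq           4.655       17.5     0.1316      8.242
  solve Keq expr → x = 0; check Q = 52.22
Then remove 1.218 M of E.
Step 3:
                   E          G          X          D
  init         3.437       17.5     0.1316      8.242
  Δ          0.03728    0.03728    0.03728    -0.1118
  eq           3.474      17.54     0.1689       8.13
  solve Keq expr → x = -0.03728; check Q = 52.22

x = -0.03728 M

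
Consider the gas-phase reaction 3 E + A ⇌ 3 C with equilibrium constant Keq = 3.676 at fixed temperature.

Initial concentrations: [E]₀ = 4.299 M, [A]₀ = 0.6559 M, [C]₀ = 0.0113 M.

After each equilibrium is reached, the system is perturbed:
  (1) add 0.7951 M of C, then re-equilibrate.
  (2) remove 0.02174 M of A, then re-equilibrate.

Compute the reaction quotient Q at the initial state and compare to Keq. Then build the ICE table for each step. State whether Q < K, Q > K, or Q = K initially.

Q₀ = 2.7688e-08; Q < K (proceeds forward)

Q₀ = 2.7688e-08 vs Keq = 3.676 ⇒ Q<K, forward
Step 1:
                   E          A          C
  init         4.299     0.6559     0.0113
  Δ            -1.72    -0.5735       1.72
  eq           2.579    0.08241      1.732
  solve Keq expr → x = 0.5735; check Q = 3.676
Then add 0.7951 M of C.
Step 2:
                   E          A          C
  init         2.579    0.08241      2.527
  Δ           0.2152    0.07172    -0.2152
  eq           2.794     0.1541      2.312
  solve Keq expr → x = -0.07172; check Q = 3.676
Then remove 0.02174 M of A.
Step 3:
                   E          A          C
  init         2.794     0.1324      2.312
  Δ           0.0317    0.01057    -0.0317
  eq           2.825      0.143       2.28
  solve Keq expr → x = -0.01057; check Q = 3.676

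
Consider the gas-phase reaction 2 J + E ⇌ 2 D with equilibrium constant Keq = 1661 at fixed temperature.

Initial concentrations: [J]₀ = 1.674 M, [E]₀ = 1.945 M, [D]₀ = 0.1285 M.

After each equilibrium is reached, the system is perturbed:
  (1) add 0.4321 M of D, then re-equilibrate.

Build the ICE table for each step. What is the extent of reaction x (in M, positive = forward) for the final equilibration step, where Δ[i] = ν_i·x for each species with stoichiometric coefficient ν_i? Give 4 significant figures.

Q₀ = 0.00303 vs Keq = 1661 ⇒ Q<K, forward
Step 1:
                   J          E          D
  init         1.674      1.945     0.1285
  Δ           -1.633    -0.8167      1.633
  eq          0.0407      1.128      1.762
  solve Keq expr → x = 0.8167; check Q = 1661
Then add 0.4321 M of D.
Step 2:
                   J          E          D
  init        0.0407      1.128      2.194
  Δ         0.009651   0.004825  -0.009651
  eq         0.05035      1.133      2.184
  solve Keq expr → x = -0.004825; check Q = 1661

x = -0.004825 M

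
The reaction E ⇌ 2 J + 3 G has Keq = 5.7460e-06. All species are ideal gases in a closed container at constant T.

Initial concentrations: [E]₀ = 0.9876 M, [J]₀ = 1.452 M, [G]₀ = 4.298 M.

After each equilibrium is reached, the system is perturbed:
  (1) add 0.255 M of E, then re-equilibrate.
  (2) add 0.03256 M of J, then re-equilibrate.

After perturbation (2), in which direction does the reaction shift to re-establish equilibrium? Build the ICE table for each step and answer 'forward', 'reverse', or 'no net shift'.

Direction: reverse

Q₀ = 169.5 vs Keq = 5.7460e-06 ⇒ Q>K, reverse
Step 1:
                  E         J         G
  init       0.9876     1.452     4.298
  Δ          0.7255    -1.451    -2.176
  eq          1.713  0.001015     2.122
  solve Keq expr → x = -0.7255; check Q = 5.7460e-06
Then add 0.255 M of E.
Step 2:
                  E         J         G
  init        1.968  0.001015     2.122
  Δ       -3.6426e-05 7.2852e-05 1.0928e-04
  eq          1.968  0.001088     2.122
  solve Keq expr → x = 3.6426e-05; check Q = 5.7460e-06
Then add 0.03256 M of J.
Step 3:
                  E         J         G
  init        1.968   0.03365     2.122
  Δ         0.01626  -0.03252  -0.04878
  eq          1.984  0.001131     2.073
  solve Keq expr → x = -0.01626; check Q = 5.7460e-06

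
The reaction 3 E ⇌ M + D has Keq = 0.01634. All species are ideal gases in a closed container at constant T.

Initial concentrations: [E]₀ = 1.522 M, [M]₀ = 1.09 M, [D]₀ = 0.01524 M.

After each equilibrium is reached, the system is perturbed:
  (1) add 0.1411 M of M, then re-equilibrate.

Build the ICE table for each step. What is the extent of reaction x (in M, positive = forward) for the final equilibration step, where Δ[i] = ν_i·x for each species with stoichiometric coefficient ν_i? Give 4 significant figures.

Q₀ = 0.004712 vs Keq = 0.01634 ⇒ Q<K, forward
Step 1:
                  E         M         D
  Initial     1.522      1.09   0.01524
  Change    -0.0845   0.02817   0.02817
  Equil       1.437     1.118   0.04341
  solve Keq expr → x = 0.02817; check Q = 0.01634
Then add 0.1411 M of M.
Step 2:
                  E         M         D
  Initial     1.437     1.259   0.04341
  Change    0.01145 -0.003816 -0.003816
  Equil       1.449     1.255   0.03959
  solve Keq expr → x = -0.003816; check Q = 0.01634

x = -0.003816 M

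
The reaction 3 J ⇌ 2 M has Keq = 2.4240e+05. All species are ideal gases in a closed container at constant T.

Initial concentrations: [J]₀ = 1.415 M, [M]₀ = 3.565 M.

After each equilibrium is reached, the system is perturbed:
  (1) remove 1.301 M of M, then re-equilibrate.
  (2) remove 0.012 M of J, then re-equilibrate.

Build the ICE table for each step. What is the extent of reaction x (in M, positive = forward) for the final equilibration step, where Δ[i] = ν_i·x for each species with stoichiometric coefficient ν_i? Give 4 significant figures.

x = -0.003981 M

Q₀ = 4.486 vs Keq = 2.4240e+05 ⇒ Q<K, forward
Step 1:
                    J           M
  I             1.415       3.565
  C            -1.371      0.9143
  E           0.04358       4.479
  solve Keq expr → x = 0.4571; check Q = 2.4240e+05
Then remove 1.301 M of M.
Step 2:
                    J           M
  I           0.04358       3.178
  C         -0.008868    0.005912
  E           0.03471       3.184
  solve Keq expr → x = 0.002956; check Q = 2.4240e+05
Then remove 0.012 M of J.
Step 3:
                    J           M
  I           0.02271       3.184
  C           0.01194   -0.007961
  E           0.03465       3.176
  solve Keq expr → x = -0.003981; check Q = 2.4240e+05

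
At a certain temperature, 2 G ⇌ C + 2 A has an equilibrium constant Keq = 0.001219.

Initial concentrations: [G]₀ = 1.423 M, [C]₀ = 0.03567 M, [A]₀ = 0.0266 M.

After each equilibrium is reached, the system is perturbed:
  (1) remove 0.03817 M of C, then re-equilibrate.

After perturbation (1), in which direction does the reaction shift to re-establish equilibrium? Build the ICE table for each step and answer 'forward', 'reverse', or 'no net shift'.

Direction: forward

Q₀ = 1.2464e-05 vs Keq = 0.001219 ⇒ Q<K, forward
Step 1:
                   G          C          A
  Initial      1.423    0.03567     0.0266
  Change     -0.1203    0.06016     0.1203
  Equil        1.303    0.09583     0.1469
  solve Keq expr → x = 0.06016; check Q = 0.001219
Then remove 0.03817 M of C.
Step 2:
                   G          C          A
  Initial      1.303    0.05766     0.1469
  Change    -0.02298    0.01149    0.02298
  Equil         1.28    0.06915     0.1699
  solve Keq expr → x = 0.01149; check Q = 0.001219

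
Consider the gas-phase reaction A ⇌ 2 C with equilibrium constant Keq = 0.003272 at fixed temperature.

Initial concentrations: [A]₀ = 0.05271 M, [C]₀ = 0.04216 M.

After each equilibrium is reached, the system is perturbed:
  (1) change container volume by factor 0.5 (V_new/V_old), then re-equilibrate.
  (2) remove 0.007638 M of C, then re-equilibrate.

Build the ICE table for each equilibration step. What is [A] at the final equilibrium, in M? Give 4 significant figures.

[A]_eq = 0.1333 M

Q₀ = 0.03372 vs Keq = 0.003272 ⇒ Q>K, reverse
Step 1:
                    A           C
  I           0.05271     0.04216
  C           0.01371    -0.02742
  E           0.06642     0.01474
  solve Keq expr → x = -0.01371; check Q = 0.003272
Then change container volume by factor 0.5 (V_new/V_old).
Step 2:
                    A           C
  I            0.1328     0.02948
  C          0.004156   -0.008312
  E             0.137     0.02117
  solve Keq expr → x = -0.004156; check Q = 0.003272
Then remove 0.007638 M of C.
Step 3:
                    A           C
  I             0.137     0.01353
  C         -0.003676    0.007352
  E            0.1333     0.02089
  solve Keq expr → x = 0.003676; check Q = 0.003272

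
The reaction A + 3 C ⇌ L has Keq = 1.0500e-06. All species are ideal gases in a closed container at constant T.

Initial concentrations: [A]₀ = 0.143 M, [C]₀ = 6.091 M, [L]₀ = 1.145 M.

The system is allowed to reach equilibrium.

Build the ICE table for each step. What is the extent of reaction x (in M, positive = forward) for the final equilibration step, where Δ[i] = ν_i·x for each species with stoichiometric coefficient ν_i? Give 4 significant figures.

x = -1.144 M

Q₀ = 0.03543 vs Keq = 1.0500e-06 ⇒ Q>K, reverse
Step 1:
                   A          C          L
  Initial      0.143      6.091      1.145
  Change       1.144      3.431     -1.144
  Equil        1.287      9.522   0.001167
  solve Keq expr → x = -1.144; check Q = 1.0500e-06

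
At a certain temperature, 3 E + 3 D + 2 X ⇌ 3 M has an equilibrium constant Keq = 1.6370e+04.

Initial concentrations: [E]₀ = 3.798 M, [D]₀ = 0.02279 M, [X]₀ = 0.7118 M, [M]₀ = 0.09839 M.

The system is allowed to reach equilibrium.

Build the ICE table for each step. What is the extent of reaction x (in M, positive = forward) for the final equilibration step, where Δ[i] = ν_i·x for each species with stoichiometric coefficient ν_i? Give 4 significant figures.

x = 0.007068 M

Q₀ = 2.899 vs Keq = 1.6370e+04 ⇒ Q<K, forward
Step 1:
                    E           D           X           M
  Initial       3.798     0.02279      0.7118     0.09839
  Change      -0.0212     -0.0212    -0.01414      0.0212
  Equil         3.777    0.001585      0.6977      0.1196
  solve Keq expr → x = 0.007068; check Q = 1.6370e+04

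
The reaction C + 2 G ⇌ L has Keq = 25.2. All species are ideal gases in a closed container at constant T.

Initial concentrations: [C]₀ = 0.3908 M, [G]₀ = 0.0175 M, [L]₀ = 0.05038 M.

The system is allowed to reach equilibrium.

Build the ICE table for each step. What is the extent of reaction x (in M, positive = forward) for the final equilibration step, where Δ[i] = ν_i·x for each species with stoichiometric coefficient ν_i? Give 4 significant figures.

x = -0.01887 M

Q₀ = 420.9 vs Keq = 25.2 ⇒ Q>K, reverse
Step 1:
                    C           G           L
  init         0.3908      0.0175     0.05038
  Δ           0.01887     0.03774    -0.01887
  eq           0.4097     0.05524     0.03151
  solve Keq expr → x = -0.01887; check Q = 25.2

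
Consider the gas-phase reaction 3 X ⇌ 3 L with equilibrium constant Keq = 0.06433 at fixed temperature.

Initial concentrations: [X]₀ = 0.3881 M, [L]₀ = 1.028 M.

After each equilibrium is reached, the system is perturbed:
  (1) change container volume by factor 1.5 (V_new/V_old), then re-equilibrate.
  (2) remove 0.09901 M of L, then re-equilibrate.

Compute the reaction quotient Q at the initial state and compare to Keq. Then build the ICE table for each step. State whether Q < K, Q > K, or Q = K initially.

Q₀ = 18.58; Q > K (proceeds reverse)

Q₀ = 18.58 vs Keq = 0.06433 ⇒ Q>K, reverse
Step 1:
                   X          L
  I           0.3881      1.028
  C           0.6229    -0.6229
  E            1.011     0.4051
  solve Keq expr → x = -0.2076; check Q = 0.06433
Then change container volume by factor 1.5 (V_new/V_old).
Step 2:
                   X          L
  I            0.674     0.2701
  C                0          0
  E            0.674     0.2701
  solve Keq expr → x = 0; check Q = 0.06433
Then remove 0.09901 M of L.
Step 3:
                   X          L
  I            0.674     0.1711
  C         -0.07069    0.07069
  E           0.6033     0.2417
  solve Keq expr → x = 0.02356; check Q = 0.06433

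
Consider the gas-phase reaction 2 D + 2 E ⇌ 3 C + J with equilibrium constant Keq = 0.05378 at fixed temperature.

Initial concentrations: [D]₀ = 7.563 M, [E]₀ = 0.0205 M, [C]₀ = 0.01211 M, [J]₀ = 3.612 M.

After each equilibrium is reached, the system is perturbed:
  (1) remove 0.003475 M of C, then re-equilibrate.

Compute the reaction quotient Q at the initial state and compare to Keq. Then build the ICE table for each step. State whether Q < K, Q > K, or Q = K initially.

Q₀ = 2.6686e-04 vs Keq = 0.05378 ⇒ Q<K, forward
Step 1:
                   D          E          C          J
  Initial      7.563     0.0205    0.01211      3.612
  Change    -0.01397   -0.01397    0.02095   0.006984
  Equil        7.549   0.006532    0.03306      3.619
  solve Keq expr → x = 0.006984; check Q = 0.05378
Then remove 0.003475 M of C.
Step 2:
                   D          E          C          J
  Initial      7.549   0.006532    0.02959      3.619
  Change  -7.0318e-04 -7.0318e-04   0.001055 3.5159e-04
  Equil        7.548   0.005829    0.03064      3.619
  solve Keq expr → x = 3.5159e-04; check Q = 0.05378

Q₀ = 2.6686e-04; Q < K (proceeds forward)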